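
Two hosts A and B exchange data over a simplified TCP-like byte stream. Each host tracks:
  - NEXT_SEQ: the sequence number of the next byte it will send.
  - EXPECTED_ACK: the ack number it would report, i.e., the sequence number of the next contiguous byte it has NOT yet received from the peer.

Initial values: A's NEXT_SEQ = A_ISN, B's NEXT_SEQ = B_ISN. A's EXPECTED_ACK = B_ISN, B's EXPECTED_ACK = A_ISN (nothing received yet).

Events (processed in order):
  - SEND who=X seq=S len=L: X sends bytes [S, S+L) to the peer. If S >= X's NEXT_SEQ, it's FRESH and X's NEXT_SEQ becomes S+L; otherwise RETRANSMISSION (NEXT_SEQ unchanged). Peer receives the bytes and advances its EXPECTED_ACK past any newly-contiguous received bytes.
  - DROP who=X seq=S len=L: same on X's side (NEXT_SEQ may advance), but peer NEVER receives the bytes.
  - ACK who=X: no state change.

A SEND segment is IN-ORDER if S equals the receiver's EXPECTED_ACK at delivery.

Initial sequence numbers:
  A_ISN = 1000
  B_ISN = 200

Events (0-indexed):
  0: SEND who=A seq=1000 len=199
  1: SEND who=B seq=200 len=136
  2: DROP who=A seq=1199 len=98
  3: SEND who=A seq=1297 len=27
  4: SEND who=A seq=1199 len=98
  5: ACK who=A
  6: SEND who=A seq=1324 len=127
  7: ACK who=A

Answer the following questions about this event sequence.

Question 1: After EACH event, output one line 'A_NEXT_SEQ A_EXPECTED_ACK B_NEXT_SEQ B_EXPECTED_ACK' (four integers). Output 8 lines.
1199 200 200 1199
1199 336 336 1199
1297 336 336 1199
1324 336 336 1199
1324 336 336 1324
1324 336 336 1324
1451 336 336 1451
1451 336 336 1451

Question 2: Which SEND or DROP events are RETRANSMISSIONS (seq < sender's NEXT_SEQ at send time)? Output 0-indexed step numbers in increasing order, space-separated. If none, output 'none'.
Step 0: SEND seq=1000 -> fresh
Step 1: SEND seq=200 -> fresh
Step 2: DROP seq=1199 -> fresh
Step 3: SEND seq=1297 -> fresh
Step 4: SEND seq=1199 -> retransmit
Step 6: SEND seq=1324 -> fresh

Answer: 4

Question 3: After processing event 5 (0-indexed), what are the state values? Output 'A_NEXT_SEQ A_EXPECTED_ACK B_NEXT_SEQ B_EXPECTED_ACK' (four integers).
After event 0: A_seq=1199 A_ack=200 B_seq=200 B_ack=1199
After event 1: A_seq=1199 A_ack=336 B_seq=336 B_ack=1199
After event 2: A_seq=1297 A_ack=336 B_seq=336 B_ack=1199
After event 3: A_seq=1324 A_ack=336 B_seq=336 B_ack=1199
After event 4: A_seq=1324 A_ack=336 B_seq=336 B_ack=1324
After event 5: A_seq=1324 A_ack=336 B_seq=336 B_ack=1324

1324 336 336 1324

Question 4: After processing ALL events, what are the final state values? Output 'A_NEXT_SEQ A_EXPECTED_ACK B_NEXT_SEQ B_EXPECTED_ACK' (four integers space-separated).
After event 0: A_seq=1199 A_ack=200 B_seq=200 B_ack=1199
After event 1: A_seq=1199 A_ack=336 B_seq=336 B_ack=1199
After event 2: A_seq=1297 A_ack=336 B_seq=336 B_ack=1199
After event 3: A_seq=1324 A_ack=336 B_seq=336 B_ack=1199
After event 4: A_seq=1324 A_ack=336 B_seq=336 B_ack=1324
After event 5: A_seq=1324 A_ack=336 B_seq=336 B_ack=1324
After event 6: A_seq=1451 A_ack=336 B_seq=336 B_ack=1451
After event 7: A_seq=1451 A_ack=336 B_seq=336 B_ack=1451

Answer: 1451 336 336 1451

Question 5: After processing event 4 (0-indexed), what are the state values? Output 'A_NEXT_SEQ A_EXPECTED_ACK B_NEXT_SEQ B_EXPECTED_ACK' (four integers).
After event 0: A_seq=1199 A_ack=200 B_seq=200 B_ack=1199
After event 1: A_seq=1199 A_ack=336 B_seq=336 B_ack=1199
After event 2: A_seq=1297 A_ack=336 B_seq=336 B_ack=1199
After event 3: A_seq=1324 A_ack=336 B_seq=336 B_ack=1199
After event 4: A_seq=1324 A_ack=336 B_seq=336 B_ack=1324

1324 336 336 1324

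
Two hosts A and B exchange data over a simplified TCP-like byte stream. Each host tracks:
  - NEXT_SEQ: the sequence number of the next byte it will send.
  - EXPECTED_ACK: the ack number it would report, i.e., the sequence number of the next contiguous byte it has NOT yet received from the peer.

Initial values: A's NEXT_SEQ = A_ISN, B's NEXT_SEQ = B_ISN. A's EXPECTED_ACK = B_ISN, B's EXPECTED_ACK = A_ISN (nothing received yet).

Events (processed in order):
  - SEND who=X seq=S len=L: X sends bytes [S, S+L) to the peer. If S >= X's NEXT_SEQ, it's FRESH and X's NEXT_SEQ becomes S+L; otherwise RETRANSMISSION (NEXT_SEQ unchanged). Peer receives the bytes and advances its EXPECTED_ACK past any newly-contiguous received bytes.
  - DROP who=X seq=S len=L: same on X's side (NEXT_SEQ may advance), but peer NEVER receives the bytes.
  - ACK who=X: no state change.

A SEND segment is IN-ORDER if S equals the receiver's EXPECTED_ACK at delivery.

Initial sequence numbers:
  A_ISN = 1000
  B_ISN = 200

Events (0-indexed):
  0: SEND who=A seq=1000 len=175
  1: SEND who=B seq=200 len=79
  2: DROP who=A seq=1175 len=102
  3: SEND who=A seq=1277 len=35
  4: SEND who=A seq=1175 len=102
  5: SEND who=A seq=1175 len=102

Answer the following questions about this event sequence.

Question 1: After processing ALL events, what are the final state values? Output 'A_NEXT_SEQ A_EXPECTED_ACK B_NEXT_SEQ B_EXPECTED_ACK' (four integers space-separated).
After event 0: A_seq=1175 A_ack=200 B_seq=200 B_ack=1175
After event 1: A_seq=1175 A_ack=279 B_seq=279 B_ack=1175
After event 2: A_seq=1277 A_ack=279 B_seq=279 B_ack=1175
After event 3: A_seq=1312 A_ack=279 B_seq=279 B_ack=1175
After event 4: A_seq=1312 A_ack=279 B_seq=279 B_ack=1312
After event 5: A_seq=1312 A_ack=279 B_seq=279 B_ack=1312

Answer: 1312 279 279 1312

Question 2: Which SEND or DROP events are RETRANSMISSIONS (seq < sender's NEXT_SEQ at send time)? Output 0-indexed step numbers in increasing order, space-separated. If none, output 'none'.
Answer: 4 5

Derivation:
Step 0: SEND seq=1000 -> fresh
Step 1: SEND seq=200 -> fresh
Step 2: DROP seq=1175 -> fresh
Step 3: SEND seq=1277 -> fresh
Step 4: SEND seq=1175 -> retransmit
Step 5: SEND seq=1175 -> retransmit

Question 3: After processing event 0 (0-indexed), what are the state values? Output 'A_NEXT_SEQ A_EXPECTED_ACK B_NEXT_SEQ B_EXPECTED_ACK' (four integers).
After event 0: A_seq=1175 A_ack=200 B_seq=200 B_ack=1175

1175 200 200 1175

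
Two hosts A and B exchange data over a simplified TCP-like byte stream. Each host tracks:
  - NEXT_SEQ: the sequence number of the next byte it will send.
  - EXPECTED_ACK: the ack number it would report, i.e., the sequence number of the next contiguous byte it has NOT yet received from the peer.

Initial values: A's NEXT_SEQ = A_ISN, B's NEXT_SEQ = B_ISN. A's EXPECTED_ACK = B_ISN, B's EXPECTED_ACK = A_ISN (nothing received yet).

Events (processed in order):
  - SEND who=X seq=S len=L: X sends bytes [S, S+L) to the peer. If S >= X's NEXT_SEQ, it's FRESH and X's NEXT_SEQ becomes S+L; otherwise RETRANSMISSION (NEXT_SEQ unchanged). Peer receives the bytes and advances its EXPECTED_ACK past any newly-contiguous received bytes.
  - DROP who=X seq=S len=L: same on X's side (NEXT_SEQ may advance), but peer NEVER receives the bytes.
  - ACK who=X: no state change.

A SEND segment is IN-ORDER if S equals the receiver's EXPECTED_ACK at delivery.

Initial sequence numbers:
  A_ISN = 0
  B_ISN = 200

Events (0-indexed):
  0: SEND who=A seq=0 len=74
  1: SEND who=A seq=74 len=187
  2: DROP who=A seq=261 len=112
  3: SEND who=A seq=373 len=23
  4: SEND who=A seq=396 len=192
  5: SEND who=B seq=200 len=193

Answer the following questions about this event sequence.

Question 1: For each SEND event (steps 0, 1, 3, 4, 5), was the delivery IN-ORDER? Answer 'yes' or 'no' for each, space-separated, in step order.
Step 0: SEND seq=0 -> in-order
Step 1: SEND seq=74 -> in-order
Step 3: SEND seq=373 -> out-of-order
Step 4: SEND seq=396 -> out-of-order
Step 5: SEND seq=200 -> in-order

Answer: yes yes no no yes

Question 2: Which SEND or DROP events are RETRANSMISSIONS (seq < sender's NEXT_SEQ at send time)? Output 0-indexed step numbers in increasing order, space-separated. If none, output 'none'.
Answer: none

Derivation:
Step 0: SEND seq=0 -> fresh
Step 1: SEND seq=74 -> fresh
Step 2: DROP seq=261 -> fresh
Step 3: SEND seq=373 -> fresh
Step 4: SEND seq=396 -> fresh
Step 5: SEND seq=200 -> fresh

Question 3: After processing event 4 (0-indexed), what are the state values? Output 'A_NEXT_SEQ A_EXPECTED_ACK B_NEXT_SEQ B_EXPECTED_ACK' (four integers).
After event 0: A_seq=74 A_ack=200 B_seq=200 B_ack=74
After event 1: A_seq=261 A_ack=200 B_seq=200 B_ack=261
After event 2: A_seq=373 A_ack=200 B_seq=200 B_ack=261
After event 3: A_seq=396 A_ack=200 B_seq=200 B_ack=261
After event 4: A_seq=588 A_ack=200 B_seq=200 B_ack=261

588 200 200 261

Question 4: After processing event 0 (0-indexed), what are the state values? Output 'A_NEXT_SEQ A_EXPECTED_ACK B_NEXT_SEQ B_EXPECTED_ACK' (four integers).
After event 0: A_seq=74 A_ack=200 B_seq=200 B_ack=74

74 200 200 74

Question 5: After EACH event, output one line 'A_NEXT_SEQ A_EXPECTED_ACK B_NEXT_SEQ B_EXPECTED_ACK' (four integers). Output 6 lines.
74 200 200 74
261 200 200 261
373 200 200 261
396 200 200 261
588 200 200 261
588 393 393 261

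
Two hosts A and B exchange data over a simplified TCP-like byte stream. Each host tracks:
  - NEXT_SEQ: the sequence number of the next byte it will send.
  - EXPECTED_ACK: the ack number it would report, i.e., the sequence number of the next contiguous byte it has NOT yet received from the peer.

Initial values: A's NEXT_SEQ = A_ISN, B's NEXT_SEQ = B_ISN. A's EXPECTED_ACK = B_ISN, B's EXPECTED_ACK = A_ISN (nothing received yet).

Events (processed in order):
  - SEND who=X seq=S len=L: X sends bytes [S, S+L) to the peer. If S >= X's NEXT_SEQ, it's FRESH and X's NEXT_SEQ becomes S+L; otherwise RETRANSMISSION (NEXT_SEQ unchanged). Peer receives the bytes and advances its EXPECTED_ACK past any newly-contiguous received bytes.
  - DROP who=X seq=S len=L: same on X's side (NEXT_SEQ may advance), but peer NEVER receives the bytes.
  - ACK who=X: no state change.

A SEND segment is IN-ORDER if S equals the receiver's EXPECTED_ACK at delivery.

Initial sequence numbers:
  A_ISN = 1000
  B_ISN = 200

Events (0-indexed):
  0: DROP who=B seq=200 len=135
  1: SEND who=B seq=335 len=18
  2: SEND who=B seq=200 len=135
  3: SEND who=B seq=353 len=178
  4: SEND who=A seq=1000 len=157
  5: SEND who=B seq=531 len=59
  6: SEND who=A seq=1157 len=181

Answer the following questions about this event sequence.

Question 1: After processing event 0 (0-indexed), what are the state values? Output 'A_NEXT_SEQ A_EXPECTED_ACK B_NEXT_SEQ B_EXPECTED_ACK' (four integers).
After event 0: A_seq=1000 A_ack=200 B_seq=335 B_ack=1000

1000 200 335 1000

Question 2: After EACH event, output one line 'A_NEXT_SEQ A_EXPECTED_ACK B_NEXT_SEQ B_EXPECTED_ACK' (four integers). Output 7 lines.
1000 200 335 1000
1000 200 353 1000
1000 353 353 1000
1000 531 531 1000
1157 531 531 1157
1157 590 590 1157
1338 590 590 1338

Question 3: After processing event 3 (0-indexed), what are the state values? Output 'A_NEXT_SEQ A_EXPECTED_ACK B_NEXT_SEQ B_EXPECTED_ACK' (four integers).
After event 0: A_seq=1000 A_ack=200 B_seq=335 B_ack=1000
After event 1: A_seq=1000 A_ack=200 B_seq=353 B_ack=1000
After event 2: A_seq=1000 A_ack=353 B_seq=353 B_ack=1000
After event 3: A_seq=1000 A_ack=531 B_seq=531 B_ack=1000

1000 531 531 1000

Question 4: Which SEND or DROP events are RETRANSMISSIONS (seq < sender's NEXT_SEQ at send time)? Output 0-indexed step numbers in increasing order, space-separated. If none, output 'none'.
Answer: 2

Derivation:
Step 0: DROP seq=200 -> fresh
Step 1: SEND seq=335 -> fresh
Step 2: SEND seq=200 -> retransmit
Step 3: SEND seq=353 -> fresh
Step 4: SEND seq=1000 -> fresh
Step 5: SEND seq=531 -> fresh
Step 6: SEND seq=1157 -> fresh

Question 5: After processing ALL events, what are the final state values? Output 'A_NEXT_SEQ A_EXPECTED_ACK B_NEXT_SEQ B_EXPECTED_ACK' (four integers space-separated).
After event 0: A_seq=1000 A_ack=200 B_seq=335 B_ack=1000
After event 1: A_seq=1000 A_ack=200 B_seq=353 B_ack=1000
After event 2: A_seq=1000 A_ack=353 B_seq=353 B_ack=1000
After event 3: A_seq=1000 A_ack=531 B_seq=531 B_ack=1000
After event 4: A_seq=1157 A_ack=531 B_seq=531 B_ack=1157
After event 5: A_seq=1157 A_ack=590 B_seq=590 B_ack=1157
After event 6: A_seq=1338 A_ack=590 B_seq=590 B_ack=1338

Answer: 1338 590 590 1338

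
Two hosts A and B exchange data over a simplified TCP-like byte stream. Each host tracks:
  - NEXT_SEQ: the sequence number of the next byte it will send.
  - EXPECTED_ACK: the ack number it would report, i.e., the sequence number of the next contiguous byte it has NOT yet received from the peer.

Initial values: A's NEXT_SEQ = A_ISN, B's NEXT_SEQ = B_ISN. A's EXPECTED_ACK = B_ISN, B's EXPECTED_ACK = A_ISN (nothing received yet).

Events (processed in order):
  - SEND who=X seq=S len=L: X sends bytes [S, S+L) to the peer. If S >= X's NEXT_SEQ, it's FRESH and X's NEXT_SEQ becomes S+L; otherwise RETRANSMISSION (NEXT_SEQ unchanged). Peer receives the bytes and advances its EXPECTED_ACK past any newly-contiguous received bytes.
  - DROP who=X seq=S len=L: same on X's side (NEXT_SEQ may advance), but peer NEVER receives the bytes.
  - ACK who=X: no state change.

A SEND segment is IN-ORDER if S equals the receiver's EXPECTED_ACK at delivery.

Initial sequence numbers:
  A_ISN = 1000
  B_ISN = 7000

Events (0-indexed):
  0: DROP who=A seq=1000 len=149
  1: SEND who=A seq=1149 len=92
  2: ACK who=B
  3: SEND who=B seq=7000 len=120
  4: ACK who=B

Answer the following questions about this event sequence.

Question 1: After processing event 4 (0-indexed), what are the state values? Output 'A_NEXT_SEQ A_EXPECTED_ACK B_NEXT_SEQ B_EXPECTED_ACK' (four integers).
After event 0: A_seq=1149 A_ack=7000 B_seq=7000 B_ack=1000
After event 1: A_seq=1241 A_ack=7000 B_seq=7000 B_ack=1000
After event 2: A_seq=1241 A_ack=7000 B_seq=7000 B_ack=1000
After event 3: A_seq=1241 A_ack=7120 B_seq=7120 B_ack=1000
After event 4: A_seq=1241 A_ack=7120 B_seq=7120 B_ack=1000

1241 7120 7120 1000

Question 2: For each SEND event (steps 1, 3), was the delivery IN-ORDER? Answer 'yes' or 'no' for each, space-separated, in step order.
Answer: no yes

Derivation:
Step 1: SEND seq=1149 -> out-of-order
Step 3: SEND seq=7000 -> in-order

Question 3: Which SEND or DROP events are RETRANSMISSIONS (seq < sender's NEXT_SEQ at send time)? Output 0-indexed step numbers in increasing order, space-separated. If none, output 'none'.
Answer: none

Derivation:
Step 0: DROP seq=1000 -> fresh
Step 1: SEND seq=1149 -> fresh
Step 3: SEND seq=7000 -> fresh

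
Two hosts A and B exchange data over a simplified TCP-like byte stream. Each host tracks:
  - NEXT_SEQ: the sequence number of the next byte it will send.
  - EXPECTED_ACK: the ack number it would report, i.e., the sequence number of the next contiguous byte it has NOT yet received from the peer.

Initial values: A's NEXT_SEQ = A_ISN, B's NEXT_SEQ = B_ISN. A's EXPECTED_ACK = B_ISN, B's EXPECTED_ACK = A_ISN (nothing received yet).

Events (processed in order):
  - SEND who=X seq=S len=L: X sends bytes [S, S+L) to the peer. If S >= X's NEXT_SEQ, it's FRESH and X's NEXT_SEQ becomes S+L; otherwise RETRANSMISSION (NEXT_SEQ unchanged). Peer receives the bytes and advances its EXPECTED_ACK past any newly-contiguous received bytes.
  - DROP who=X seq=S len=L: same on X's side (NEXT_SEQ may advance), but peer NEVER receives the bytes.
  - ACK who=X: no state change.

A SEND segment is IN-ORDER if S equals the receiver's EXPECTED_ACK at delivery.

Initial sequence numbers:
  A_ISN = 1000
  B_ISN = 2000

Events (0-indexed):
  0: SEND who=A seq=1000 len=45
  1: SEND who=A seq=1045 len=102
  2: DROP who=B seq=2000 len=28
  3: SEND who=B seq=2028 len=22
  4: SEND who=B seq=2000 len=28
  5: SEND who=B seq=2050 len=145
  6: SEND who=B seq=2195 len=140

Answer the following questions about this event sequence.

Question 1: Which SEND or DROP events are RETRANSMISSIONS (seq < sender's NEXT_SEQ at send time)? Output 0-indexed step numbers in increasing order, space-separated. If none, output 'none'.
Step 0: SEND seq=1000 -> fresh
Step 1: SEND seq=1045 -> fresh
Step 2: DROP seq=2000 -> fresh
Step 3: SEND seq=2028 -> fresh
Step 4: SEND seq=2000 -> retransmit
Step 5: SEND seq=2050 -> fresh
Step 6: SEND seq=2195 -> fresh

Answer: 4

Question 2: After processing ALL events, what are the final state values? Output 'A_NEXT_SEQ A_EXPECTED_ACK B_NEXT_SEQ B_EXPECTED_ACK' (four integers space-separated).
After event 0: A_seq=1045 A_ack=2000 B_seq=2000 B_ack=1045
After event 1: A_seq=1147 A_ack=2000 B_seq=2000 B_ack=1147
After event 2: A_seq=1147 A_ack=2000 B_seq=2028 B_ack=1147
After event 3: A_seq=1147 A_ack=2000 B_seq=2050 B_ack=1147
After event 4: A_seq=1147 A_ack=2050 B_seq=2050 B_ack=1147
After event 5: A_seq=1147 A_ack=2195 B_seq=2195 B_ack=1147
After event 6: A_seq=1147 A_ack=2335 B_seq=2335 B_ack=1147

Answer: 1147 2335 2335 1147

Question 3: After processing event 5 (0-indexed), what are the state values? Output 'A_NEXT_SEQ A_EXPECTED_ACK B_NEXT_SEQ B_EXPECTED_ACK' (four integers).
After event 0: A_seq=1045 A_ack=2000 B_seq=2000 B_ack=1045
After event 1: A_seq=1147 A_ack=2000 B_seq=2000 B_ack=1147
After event 2: A_seq=1147 A_ack=2000 B_seq=2028 B_ack=1147
After event 3: A_seq=1147 A_ack=2000 B_seq=2050 B_ack=1147
After event 4: A_seq=1147 A_ack=2050 B_seq=2050 B_ack=1147
After event 5: A_seq=1147 A_ack=2195 B_seq=2195 B_ack=1147

1147 2195 2195 1147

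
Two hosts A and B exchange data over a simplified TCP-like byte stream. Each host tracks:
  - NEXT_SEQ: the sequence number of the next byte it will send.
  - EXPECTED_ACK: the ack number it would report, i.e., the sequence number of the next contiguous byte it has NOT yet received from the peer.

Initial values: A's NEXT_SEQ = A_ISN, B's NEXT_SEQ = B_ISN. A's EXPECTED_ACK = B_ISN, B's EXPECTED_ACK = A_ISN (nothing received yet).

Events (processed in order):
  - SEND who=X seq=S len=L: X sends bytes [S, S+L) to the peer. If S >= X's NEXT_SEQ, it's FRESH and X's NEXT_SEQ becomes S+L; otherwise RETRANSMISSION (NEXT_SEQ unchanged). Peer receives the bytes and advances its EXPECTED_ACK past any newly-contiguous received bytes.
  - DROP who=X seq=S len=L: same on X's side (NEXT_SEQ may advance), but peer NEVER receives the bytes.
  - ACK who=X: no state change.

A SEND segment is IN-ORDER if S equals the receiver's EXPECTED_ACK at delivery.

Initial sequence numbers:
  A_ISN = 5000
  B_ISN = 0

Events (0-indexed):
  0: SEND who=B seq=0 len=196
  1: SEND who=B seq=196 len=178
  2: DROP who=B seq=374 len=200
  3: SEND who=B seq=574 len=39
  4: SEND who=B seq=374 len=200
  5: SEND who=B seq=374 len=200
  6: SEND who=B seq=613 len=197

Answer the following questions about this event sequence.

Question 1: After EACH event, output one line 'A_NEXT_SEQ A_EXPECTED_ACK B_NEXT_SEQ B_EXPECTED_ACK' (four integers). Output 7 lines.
5000 196 196 5000
5000 374 374 5000
5000 374 574 5000
5000 374 613 5000
5000 613 613 5000
5000 613 613 5000
5000 810 810 5000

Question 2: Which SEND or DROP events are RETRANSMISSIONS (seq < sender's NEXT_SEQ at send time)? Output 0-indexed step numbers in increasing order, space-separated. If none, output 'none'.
Step 0: SEND seq=0 -> fresh
Step 1: SEND seq=196 -> fresh
Step 2: DROP seq=374 -> fresh
Step 3: SEND seq=574 -> fresh
Step 4: SEND seq=374 -> retransmit
Step 5: SEND seq=374 -> retransmit
Step 6: SEND seq=613 -> fresh

Answer: 4 5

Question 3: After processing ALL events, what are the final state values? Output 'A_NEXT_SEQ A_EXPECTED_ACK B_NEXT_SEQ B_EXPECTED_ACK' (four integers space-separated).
After event 0: A_seq=5000 A_ack=196 B_seq=196 B_ack=5000
After event 1: A_seq=5000 A_ack=374 B_seq=374 B_ack=5000
After event 2: A_seq=5000 A_ack=374 B_seq=574 B_ack=5000
After event 3: A_seq=5000 A_ack=374 B_seq=613 B_ack=5000
After event 4: A_seq=5000 A_ack=613 B_seq=613 B_ack=5000
After event 5: A_seq=5000 A_ack=613 B_seq=613 B_ack=5000
After event 6: A_seq=5000 A_ack=810 B_seq=810 B_ack=5000

Answer: 5000 810 810 5000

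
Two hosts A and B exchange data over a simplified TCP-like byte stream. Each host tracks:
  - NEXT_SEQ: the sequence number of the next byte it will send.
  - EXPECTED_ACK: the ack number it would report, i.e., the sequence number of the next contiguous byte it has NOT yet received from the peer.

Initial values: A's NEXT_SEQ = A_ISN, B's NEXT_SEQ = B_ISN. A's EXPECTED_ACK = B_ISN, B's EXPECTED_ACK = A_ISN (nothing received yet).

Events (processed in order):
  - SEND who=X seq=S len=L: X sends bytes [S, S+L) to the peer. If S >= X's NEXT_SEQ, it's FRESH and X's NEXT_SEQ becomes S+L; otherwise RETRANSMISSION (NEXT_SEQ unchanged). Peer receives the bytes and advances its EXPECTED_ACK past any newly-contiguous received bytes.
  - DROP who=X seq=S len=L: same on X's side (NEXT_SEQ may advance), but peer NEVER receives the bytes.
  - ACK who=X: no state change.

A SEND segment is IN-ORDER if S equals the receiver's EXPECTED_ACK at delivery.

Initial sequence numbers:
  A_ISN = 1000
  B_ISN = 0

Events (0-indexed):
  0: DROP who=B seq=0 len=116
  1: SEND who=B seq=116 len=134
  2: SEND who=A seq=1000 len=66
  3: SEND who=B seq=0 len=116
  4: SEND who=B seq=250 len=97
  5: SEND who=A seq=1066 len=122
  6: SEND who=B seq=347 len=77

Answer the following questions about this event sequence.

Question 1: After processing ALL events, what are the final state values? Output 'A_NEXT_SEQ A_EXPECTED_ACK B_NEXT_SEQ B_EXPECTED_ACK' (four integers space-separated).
After event 0: A_seq=1000 A_ack=0 B_seq=116 B_ack=1000
After event 1: A_seq=1000 A_ack=0 B_seq=250 B_ack=1000
After event 2: A_seq=1066 A_ack=0 B_seq=250 B_ack=1066
After event 3: A_seq=1066 A_ack=250 B_seq=250 B_ack=1066
After event 4: A_seq=1066 A_ack=347 B_seq=347 B_ack=1066
After event 5: A_seq=1188 A_ack=347 B_seq=347 B_ack=1188
After event 6: A_seq=1188 A_ack=424 B_seq=424 B_ack=1188

Answer: 1188 424 424 1188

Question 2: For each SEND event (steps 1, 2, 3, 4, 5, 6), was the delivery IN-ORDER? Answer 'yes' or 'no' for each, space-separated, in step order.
Answer: no yes yes yes yes yes

Derivation:
Step 1: SEND seq=116 -> out-of-order
Step 2: SEND seq=1000 -> in-order
Step 3: SEND seq=0 -> in-order
Step 4: SEND seq=250 -> in-order
Step 5: SEND seq=1066 -> in-order
Step 6: SEND seq=347 -> in-order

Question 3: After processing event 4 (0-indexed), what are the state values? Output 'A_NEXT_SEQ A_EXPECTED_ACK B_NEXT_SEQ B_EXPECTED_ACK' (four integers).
After event 0: A_seq=1000 A_ack=0 B_seq=116 B_ack=1000
After event 1: A_seq=1000 A_ack=0 B_seq=250 B_ack=1000
After event 2: A_seq=1066 A_ack=0 B_seq=250 B_ack=1066
After event 3: A_seq=1066 A_ack=250 B_seq=250 B_ack=1066
After event 4: A_seq=1066 A_ack=347 B_seq=347 B_ack=1066

1066 347 347 1066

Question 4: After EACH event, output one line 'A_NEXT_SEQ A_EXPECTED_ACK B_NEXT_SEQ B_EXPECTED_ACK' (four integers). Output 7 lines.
1000 0 116 1000
1000 0 250 1000
1066 0 250 1066
1066 250 250 1066
1066 347 347 1066
1188 347 347 1188
1188 424 424 1188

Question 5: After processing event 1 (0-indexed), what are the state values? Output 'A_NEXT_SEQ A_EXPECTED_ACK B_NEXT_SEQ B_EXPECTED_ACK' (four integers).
After event 0: A_seq=1000 A_ack=0 B_seq=116 B_ack=1000
After event 1: A_seq=1000 A_ack=0 B_seq=250 B_ack=1000

1000 0 250 1000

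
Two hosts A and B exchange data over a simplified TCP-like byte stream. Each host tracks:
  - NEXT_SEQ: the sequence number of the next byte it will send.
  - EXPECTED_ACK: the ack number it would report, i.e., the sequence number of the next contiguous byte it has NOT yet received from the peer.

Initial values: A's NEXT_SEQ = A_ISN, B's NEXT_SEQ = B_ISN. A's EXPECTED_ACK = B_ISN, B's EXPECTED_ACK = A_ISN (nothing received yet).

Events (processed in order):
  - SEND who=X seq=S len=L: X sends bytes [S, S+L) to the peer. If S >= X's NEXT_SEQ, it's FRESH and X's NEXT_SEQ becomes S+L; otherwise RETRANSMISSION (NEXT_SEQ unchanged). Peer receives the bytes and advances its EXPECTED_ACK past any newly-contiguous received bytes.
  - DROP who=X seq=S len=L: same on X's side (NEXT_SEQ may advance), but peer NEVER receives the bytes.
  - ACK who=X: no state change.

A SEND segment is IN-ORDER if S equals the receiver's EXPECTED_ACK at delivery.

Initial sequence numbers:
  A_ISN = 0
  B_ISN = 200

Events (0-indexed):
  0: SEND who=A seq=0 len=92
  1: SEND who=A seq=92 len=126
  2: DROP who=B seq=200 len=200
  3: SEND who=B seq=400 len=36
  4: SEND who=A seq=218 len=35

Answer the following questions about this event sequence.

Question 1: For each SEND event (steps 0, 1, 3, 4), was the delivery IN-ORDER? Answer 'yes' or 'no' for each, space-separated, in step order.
Answer: yes yes no yes

Derivation:
Step 0: SEND seq=0 -> in-order
Step 1: SEND seq=92 -> in-order
Step 3: SEND seq=400 -> out-of-order
Step 4: SEND seq=218 -> in-order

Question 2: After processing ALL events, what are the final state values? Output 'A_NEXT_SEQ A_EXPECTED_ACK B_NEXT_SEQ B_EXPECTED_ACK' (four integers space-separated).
After event 0: A_seq=92 A_ack=200 B_seq=200 B_ack=92
After event 1: A_seq=218 A_ack=200 B_seq=200 B_ack=218
After event 2: A_seq=218 A_ack=200 B_seq=400 B_ack=218
After event 3: A_seq=218 A_ack=200 B_seq=436 B_ack=218
After event 4: A_seq=253 A_ack=200 B_seq=436 B_ack=253

Answer: 253 200 436 253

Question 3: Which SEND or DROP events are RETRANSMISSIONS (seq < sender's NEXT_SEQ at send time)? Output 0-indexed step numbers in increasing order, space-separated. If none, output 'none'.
Step 0: SEND seq=0 -> fresh
Step 1: SEND seq=92 -> fresh
Step 2: DROP seq=200 -> fresh
Step 3: SEND seq=400 -> fresh
Step 4: SEND seq=218 -> fresh

Answer: none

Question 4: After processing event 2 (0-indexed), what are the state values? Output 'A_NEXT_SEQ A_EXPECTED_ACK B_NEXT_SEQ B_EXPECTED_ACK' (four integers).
After event 0: A_seq=92 A_ack=200 B_seq=200 B_ack=92
After event 1: A_seq=218 A_ack=200 B_seq=200 B_ack=218
After event 2: A_seq=218 A_ack=200 B_seq=400 B_ack=218

218 200 400 218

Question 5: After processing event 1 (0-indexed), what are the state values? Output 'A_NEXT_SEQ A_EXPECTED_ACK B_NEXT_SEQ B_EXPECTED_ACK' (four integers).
After event 0: A_seq=92 A_ack=200 B_seq=200 B_ack=92
After event 1: A_seq=218 A_ack=200 B_seq=200 B_ack=218

218 200 200 218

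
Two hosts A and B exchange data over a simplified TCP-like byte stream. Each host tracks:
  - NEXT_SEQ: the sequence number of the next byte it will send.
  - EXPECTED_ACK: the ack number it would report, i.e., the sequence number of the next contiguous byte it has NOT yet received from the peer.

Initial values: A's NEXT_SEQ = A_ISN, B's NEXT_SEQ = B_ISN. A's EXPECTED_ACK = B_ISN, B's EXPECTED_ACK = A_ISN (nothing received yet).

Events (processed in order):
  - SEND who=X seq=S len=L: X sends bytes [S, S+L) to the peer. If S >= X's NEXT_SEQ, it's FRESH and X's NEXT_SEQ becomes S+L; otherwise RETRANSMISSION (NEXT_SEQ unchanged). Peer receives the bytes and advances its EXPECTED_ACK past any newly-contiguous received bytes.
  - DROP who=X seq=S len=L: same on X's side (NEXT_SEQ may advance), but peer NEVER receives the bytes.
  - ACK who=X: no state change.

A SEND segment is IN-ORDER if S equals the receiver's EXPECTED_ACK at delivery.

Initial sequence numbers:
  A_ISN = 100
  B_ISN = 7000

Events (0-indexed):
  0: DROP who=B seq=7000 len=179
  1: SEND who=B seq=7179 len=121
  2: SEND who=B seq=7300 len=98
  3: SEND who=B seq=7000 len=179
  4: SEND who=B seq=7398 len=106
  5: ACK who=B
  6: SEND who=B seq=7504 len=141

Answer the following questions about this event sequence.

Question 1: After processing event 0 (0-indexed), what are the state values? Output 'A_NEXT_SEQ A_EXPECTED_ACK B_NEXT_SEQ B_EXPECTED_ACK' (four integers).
After event 0: A_seq=100 A_ack=7000 B_seq=7179 B_ack=100

100 7000 7179 100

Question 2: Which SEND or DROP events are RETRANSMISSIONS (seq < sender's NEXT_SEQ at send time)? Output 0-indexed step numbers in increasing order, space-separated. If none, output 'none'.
Answer: 3

Derivation:
Step 0: DROP seq=7000 -> fresh
Step 1: SEND seq=7179 -> fresh
Step 2: SEND seq=7300 -> fresh
Step 3: SEND seq=7000 -> retransmit
Step 4: SEND seq=7398 -> fresh
Step 6: SEND seq=7504 -> fresh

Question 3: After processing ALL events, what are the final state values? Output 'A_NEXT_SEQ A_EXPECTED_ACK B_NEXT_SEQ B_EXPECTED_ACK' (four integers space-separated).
Answer: 100 7645 7645 100

Derivation:
After event 0: A_seq=100 A_ack=7000 B_seq=7179 B_ack=100
After event 1: A_seq=100 A_ack=7000 B_seq=7300 B_ack=100
After event 2: A_seq=100 A_ack=7000 B_seq=7398 B_ack=100
After event 3: A_seq=100 A_ack=7398 B_seq=7398 B_ack=100
After event 4: A_seq=100 A_ack=7504 B_seq=7504 B_ack=100
After event 5: A_seq=100 A_ack=7504 B_seq=7504 B_ack=100
After event 6: A_seq=100 A_ack=7645 B_seq=7645 B_ack=100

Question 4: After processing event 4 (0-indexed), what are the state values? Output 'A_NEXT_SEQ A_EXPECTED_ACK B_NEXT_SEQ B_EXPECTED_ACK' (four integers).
After event 0: A_seq=100 A_ack=7000 B_seq=7179 B_ack=100
After event 1: A_seq=100 A_ack=7000 B_seq=7300 B_ack=100
After event 2: A_seq=100 A_ack=7000 B_seq=7398 B_ack=100
After event 3: A_seq=100 A_ack=7398 B_seq=7398 B_ack=100
After event 4: A_seq=100 A_ack=7504 B_seq=7504 B_ack=100

100 7504 7504 100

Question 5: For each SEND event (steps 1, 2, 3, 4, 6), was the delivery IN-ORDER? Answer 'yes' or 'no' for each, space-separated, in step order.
Step 1: SEND seq=7179 -> out-of-order
Step 2: SEND seq=7300 -> out-of-order
Step 3: SEND seq=7000 -> in-order
Step 4: SEND seq=7398 -> in-order
Step 6: SEND seq=7504 -> in-order

Answer: no no yes yes yes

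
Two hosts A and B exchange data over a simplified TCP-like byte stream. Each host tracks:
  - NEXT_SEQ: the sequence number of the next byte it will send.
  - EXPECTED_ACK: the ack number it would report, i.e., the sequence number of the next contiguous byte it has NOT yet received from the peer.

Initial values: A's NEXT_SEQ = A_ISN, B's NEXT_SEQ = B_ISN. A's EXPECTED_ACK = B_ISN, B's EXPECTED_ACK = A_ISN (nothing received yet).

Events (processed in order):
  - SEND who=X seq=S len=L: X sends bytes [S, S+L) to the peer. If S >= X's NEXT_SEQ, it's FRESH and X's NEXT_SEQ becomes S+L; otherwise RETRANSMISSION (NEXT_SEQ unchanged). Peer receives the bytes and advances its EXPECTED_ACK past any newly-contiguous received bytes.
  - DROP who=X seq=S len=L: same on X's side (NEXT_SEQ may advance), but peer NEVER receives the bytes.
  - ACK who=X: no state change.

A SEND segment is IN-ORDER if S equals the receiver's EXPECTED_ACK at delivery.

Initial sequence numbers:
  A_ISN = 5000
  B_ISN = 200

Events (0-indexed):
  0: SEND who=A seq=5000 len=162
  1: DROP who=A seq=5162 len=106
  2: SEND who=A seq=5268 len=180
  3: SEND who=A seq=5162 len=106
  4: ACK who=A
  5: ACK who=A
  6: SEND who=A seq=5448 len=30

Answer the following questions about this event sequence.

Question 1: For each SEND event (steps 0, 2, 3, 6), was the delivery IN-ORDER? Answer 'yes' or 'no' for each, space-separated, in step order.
Answer: yes no yes yes

Derivation:
Step 0: SEND seq=5000 -> in-order
Step 2: SEND seq=5268 -> out-of-order
Step 3: SEND seq=5162 -> in-order
Step 6: SEND seq=5448 -> in-order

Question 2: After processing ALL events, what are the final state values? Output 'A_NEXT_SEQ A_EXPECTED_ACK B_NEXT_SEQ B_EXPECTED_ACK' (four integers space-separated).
After event 0: A_seq=5162 A_ack=200 B_seq=200 B_ack=5162
After event 1: A_seq=5268 A_ack=200 B_seq=200 B_ack=5162
After event 2: A_seq=5448 A_ack=200 B_seq=200 B_ack=5162
After event 3: A_seq=5448 A_ack=200 B_seq=200 B_ack=5448
After event 4: A_seq=5448 A_ack=200 B_seq=200 B_ack=5448
After event 5: A_seq=5448 A_ack=200 B_seq=200 B_ack=5448
After event 6: A_seq=5478 A_ack=200 B_seq=200 B_ack=5478

Answer: 5478 200 200 5478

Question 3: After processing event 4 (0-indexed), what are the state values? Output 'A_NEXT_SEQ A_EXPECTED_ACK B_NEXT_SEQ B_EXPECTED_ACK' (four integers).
After event 0: A_seq=5162 A_ack=200 B_seq=200 B_ack=5162
After event 1: A_seq=5268 A_ack=200 B_seq=200 B_ack=5162
After event 2: A_seq=5448 A_ack=200 B_seq=200 B_ack=5162
After event 3: A_seq=5448 A_ack=200 B_seq=200 B_ack=5448
After event 4: A_seq=5448 A_ack=200 B_seq=200 B_ack=5448

5448 200 200 5448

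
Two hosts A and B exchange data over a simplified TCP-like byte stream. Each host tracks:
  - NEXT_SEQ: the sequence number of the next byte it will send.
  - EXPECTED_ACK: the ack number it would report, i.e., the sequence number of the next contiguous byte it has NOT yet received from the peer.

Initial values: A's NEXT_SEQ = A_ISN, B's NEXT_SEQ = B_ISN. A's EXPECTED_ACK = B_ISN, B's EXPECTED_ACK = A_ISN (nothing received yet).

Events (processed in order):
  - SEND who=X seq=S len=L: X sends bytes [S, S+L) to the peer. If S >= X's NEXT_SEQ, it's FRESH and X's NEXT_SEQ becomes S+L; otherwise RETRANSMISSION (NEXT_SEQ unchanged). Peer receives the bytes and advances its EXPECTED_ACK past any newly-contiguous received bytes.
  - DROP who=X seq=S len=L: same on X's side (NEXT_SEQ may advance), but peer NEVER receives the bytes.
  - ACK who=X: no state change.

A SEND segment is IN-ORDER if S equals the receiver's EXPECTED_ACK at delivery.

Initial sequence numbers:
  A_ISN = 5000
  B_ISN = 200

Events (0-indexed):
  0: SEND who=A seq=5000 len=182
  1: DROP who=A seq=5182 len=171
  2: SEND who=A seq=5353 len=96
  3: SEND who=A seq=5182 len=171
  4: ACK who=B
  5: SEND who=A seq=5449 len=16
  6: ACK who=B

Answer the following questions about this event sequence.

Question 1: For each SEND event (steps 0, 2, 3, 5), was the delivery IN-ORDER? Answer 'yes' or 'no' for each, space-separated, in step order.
Step 0: SEND seq=5000 -> in-order
Step 2: SEND seq=5353 -> out-of-order
Step 3: SEND seq=5182 -> in-order
Step 5: SEND seq=5449 -> in-order

Answer: yes no yes yes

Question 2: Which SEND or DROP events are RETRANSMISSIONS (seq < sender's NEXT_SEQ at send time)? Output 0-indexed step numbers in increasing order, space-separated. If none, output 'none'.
Answer: 3

Derivation:
Step 0: SEND seq=5000 -> fresh
Step 1: DROP seq=5182 -> fresh
Step 2: SEND seq=5353 -> fresh
Step 3: SEND seq=5182 -> retransmit
Step 5: SEND seq=5449 -> fresh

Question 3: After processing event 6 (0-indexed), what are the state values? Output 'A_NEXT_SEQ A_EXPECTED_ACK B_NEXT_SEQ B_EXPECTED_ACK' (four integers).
After event 0: A_seq=5182 A_ack=200 B_seq=200 B_ack=5182
After event 1: A_seq=5353 A_ack=200 B_seq=200 B_ack=5182
After event 2: A_seq=5449 A_ack=200 B_seq=200 B_ack=5182
After event 3: A_seq=5449 A_ack=200 B_seq=200 B_ack=5449
After event 4: A_seq=5449 A_ack=200 B_seq=200 B_ack=5449
After event 5: A_seq=5465 A_ack=200 B_seq=200 B_ack=5465
After event 6: A_seq=5465 A_ack=200 B_seq=200 B_ack=5465

5465 200 200 5465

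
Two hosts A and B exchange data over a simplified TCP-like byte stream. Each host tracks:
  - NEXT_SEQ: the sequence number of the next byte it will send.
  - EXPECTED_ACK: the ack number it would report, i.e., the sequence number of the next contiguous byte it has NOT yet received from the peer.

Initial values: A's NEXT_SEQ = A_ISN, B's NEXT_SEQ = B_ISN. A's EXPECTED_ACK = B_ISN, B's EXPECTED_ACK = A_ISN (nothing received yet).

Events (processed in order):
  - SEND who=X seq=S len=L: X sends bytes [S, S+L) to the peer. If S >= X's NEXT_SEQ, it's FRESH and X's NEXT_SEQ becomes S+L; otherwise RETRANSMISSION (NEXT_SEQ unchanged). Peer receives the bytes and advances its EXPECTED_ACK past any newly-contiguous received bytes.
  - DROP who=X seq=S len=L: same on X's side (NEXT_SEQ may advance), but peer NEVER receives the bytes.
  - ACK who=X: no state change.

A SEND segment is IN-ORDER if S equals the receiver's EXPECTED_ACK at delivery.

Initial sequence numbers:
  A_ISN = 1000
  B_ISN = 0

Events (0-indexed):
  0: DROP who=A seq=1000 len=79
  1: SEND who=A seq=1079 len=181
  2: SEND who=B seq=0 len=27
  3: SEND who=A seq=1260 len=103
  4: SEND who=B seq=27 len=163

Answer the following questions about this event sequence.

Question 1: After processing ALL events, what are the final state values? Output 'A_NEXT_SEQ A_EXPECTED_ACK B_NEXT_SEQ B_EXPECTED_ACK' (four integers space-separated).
Answer: 1363 190 190 1000

Derivation:
After event 0: A_seq=1079 A_ack=0 B_seq=0 B_ack=1000
After event 1: A_seq=1260 A_ack=0 B_seq=0 B_ack=1000
After event 2: A_seq=1260 A_ack=27 B_seq=27 B_ack=1000
After event 3: A_seq=1363 A_ack=27 B_seq=27 B_ack=1000
After event 4: A_seq=1363 A_ack=190 B_seq=190 B_ack=1000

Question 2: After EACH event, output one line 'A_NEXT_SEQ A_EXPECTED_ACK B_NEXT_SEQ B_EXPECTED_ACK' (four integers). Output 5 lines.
1079 0 0 1000
1260 0 0 1000
1260 27 27 1000
1363 27 27 1000
1363 190 190 1000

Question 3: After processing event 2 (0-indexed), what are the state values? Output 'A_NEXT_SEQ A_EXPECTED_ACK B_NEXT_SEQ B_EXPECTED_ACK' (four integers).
After event 0: A_seq=1079 A_ack=0 B_seq=0 B_ack=1000
After event 1: A_seq=1260 A_ack=0 B_seq=0 B_ack=1000
After event 2: A_seq=1260 A_ack=27 B_seq=27 B_ack=1000

1260 27 27 1000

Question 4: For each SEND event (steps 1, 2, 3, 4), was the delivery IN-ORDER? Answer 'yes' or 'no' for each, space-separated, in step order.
Answer: no yes no yes

Derivation:
Step 1: SEND seq=1079 -> out-of-order
Step 2: SEND seq=0 -> in-order
Step 3: SEND seq=1260 -> out-of-order
Step 4: SEND seq=27 -> in-order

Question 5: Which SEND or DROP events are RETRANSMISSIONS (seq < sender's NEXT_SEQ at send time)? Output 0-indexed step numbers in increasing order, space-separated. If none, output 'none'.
Answer: none

Derivation:
Step 0: DROP seq=1000 -> fresh
Step 1: SEND seq=1079 -> fresh
Step 2: SEND seq=0 -> fresh
Step 3: SEND seq=1260 -> fresh
Step 4: SEND seq=27 -> fresh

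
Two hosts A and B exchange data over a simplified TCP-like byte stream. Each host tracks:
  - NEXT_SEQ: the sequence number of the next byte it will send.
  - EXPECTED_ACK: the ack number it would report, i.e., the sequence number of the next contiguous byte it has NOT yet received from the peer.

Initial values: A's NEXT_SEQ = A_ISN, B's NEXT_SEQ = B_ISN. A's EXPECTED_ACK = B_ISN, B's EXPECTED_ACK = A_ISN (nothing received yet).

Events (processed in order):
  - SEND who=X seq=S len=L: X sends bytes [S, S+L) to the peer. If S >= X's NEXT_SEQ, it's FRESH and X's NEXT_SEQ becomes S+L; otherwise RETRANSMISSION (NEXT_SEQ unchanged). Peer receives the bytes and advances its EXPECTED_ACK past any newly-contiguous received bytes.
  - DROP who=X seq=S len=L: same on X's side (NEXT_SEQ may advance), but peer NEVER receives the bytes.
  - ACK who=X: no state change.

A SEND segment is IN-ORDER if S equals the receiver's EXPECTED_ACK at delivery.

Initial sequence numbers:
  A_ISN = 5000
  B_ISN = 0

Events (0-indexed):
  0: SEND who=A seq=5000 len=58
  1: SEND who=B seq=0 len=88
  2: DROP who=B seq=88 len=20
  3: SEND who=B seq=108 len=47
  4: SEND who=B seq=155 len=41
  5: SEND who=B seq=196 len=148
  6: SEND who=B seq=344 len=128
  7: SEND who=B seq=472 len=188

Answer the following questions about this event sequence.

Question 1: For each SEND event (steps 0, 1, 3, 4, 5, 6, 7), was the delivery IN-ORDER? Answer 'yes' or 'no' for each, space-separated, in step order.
Step 0: SEND seq=5000 -> in-order
Step 1: SEND seq=0 -> in-order
Step 3: SEND seq=108 -> out-of-order
Step 4: SEND seq=155 -> out-of-order
Step 5: SEND seq=196 -> out-of-order
Step 6: SEND seq=344 -> out-of-order
Step 7: SEND seq=472 -> out-of-order

Answer: yes yes no no no no no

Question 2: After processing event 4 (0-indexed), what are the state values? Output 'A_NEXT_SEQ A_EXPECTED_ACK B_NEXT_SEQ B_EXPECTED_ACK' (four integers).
After event 0: A_seq=5058 A_ack=0 B_seq=0 B_ack=5058
After event 1: A_seq=5058 A_ack=88 B_seq=88 B_ack=5058
After event 2: A_seq=5058 A_ack=88 B_seq=108 B_ack=5058
After event 3: A_seq=5058 A_ack=88 B_seq=155 B_ack=5058
After event 4: A_seq=5058 A_ack=88 B_seq=196 B_ack=5058

5058 88 196 5058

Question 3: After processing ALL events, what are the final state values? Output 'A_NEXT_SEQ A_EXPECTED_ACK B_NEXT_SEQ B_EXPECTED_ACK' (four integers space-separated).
After event 0: A_seq=5058 A_ack=0 B_seq=0 B_ack=5058
After event 1: A_seq=5058 A_ack=88 B_seq=88 B_ack=5058
After event 2: A_seq=5058 A_ack=88 B_seq=108 B_ack=5058
After event 3: A_seq=5058 A_ack=88 B_seq=155 B_ack=5058
After event 4: A_seq=5058 A_ack=88 B_seq=196 B_ack=5058
After event 5: A_seq=5058 A_ack=88 B_seq=344 B_ack=5058
After event 6: A_seq=5058 A_ack=88 B_seq=472 B_ack=5058
After event 7: A_seq=5058 A_ack=88 B_seq=660 B_ack=5058

Answer: 5058 88 660 5058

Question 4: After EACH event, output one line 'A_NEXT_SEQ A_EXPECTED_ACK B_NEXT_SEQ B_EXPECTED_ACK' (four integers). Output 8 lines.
5058 0 0 5058
5058 88 88 5058
5058 88 108 5058
5058 88 155 5058
5058 88 196 5058
5058 88 344 5058
5058 88 472 5058
5058 88 660 5058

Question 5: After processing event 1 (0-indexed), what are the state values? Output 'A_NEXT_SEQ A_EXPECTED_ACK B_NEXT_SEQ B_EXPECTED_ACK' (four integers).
After event 0: A_seq=5058 A_ack=0 B_seq=0 B_ack=5058
After event 1: A_seq=5058 A_ack=88 B_seq=88 B_ack=5058

5058 88 88 5058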